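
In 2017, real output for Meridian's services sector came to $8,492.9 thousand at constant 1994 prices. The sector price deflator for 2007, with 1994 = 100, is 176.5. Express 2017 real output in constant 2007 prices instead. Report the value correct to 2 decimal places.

$14,989.97 thousand

Real output in 2007 prices = Real output in 1994 prices × (P_2007/P_1994) = 8492.9 × 1.765 = 14989.97.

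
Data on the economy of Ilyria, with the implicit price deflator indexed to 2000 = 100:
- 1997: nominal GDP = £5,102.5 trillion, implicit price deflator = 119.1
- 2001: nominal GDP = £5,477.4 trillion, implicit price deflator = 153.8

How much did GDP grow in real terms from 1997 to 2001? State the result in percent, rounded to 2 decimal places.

Deflate each year: 1997 → 5102.5/1.191 = 4284.21; 2001 → 5477.4/1.538 = 3561.38.
So real GDP changed by 3561.38/4284.21 − 1 = -0.1687, i.e. -16.87%.

-16.87%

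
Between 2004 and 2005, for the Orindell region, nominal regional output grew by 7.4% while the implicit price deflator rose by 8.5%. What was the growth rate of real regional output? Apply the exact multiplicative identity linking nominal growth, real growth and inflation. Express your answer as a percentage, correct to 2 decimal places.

-1.01%

(1 + g_nom) = (1 + g_real)(1 + π), so g_real = 1.0740 / 1.0850 − 1 = -0.01014.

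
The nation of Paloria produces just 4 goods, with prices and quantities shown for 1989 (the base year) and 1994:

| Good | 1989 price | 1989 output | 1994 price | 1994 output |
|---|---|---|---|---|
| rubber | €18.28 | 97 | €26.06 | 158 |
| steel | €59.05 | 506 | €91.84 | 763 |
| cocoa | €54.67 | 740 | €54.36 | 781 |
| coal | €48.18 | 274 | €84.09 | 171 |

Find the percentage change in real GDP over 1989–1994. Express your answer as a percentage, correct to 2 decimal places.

Real GDP 1989 = Nominal GDP 1989 = 18.28·97 + 59.05·506 + 54.67·740 + 48.18·274 = 85309.58.
Real GDP 1994 (at 1989 prices) = 18.28·158 + 59.05·763 + 54.67·781 + 48.18·171 = 98879.44.
Real growth = 98879.44/85309.58 − 1 = 0.1591.

15.91%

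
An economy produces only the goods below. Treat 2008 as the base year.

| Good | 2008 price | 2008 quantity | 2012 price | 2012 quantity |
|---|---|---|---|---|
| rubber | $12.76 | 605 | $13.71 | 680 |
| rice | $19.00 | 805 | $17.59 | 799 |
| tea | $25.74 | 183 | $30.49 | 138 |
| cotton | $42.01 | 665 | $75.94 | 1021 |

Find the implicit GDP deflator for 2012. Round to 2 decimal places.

149.53

Nominal GDP 2012 = 13.71·680 + 17.59·799 + 30.49·138 + 75.94·1021 = 105119.57.
Real GDP 2012 (at 2008 prices) = 12.76·680 + 19.00·799 + 25.74·138 + 42.01·1021 = 70302.13.
Deflator = Nominal/Real × 100 = 105119.57/70302.13 × 100 = 149.525.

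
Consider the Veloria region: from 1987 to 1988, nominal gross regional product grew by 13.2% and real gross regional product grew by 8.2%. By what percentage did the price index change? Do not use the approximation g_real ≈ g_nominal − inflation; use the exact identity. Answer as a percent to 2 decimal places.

4.62%

(1 + g_nom) = (1 + g_real)(1 + π), so π = 1.1320 / 1.0820 − 1 = 0.04621.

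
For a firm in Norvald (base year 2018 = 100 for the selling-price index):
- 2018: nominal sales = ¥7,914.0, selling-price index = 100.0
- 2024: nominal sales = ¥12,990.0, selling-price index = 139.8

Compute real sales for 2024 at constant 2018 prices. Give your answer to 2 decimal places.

¥9,291.85

Real sales = Nominal / (selling-price index/100) = 12990.0 / 1.398 = 9291.85.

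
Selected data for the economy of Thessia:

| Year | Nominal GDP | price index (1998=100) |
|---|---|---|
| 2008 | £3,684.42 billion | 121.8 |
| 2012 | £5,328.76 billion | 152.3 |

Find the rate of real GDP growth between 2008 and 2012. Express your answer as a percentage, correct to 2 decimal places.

15.67%

Deflate each year: 2008 → 3684.42/1.218 = 3024.98; 2012 → 5328.76/1.523 = 3498.86.
So real GDP changed by 3498.86/3024.98 − 1 = 0.1567, i.e. 15.67%.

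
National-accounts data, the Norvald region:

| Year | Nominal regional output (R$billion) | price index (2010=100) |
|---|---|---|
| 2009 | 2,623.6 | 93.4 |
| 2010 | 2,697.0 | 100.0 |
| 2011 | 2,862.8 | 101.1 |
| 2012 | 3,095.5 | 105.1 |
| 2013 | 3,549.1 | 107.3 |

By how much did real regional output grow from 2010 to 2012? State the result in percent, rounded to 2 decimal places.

9.21%

Real regional output 2010 = 2697.0/1.000 = 2697.00.
Real regional output 2012 = 3095.5/1.051 = 2945.29.
Change = 2945.29/2697.00 − 1 = 0.0921.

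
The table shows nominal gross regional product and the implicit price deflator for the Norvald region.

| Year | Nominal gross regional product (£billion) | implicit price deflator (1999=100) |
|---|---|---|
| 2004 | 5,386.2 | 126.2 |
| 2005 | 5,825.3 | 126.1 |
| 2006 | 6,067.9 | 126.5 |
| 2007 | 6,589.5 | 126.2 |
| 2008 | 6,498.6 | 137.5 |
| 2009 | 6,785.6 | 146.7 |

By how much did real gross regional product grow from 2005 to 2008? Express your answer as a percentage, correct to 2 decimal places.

2.31%

Real gross regional product 2005 = 5825.3/1.261 = 4619.59.
Real gross regional product 2008 = 6498.6/1.375 = 4726.25.
Change = 4726.25/4619.59 − 1 = 0.0231.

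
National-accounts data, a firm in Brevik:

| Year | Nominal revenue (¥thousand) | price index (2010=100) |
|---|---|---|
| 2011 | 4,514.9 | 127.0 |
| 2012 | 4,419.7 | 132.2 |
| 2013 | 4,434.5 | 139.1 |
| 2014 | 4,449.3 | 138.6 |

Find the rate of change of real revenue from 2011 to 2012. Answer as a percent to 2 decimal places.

-5.96%

Real revenue 2011 = 4514.9/1.270 = 3555.04.
Real revenue 2012 = 4419.7/1.322 = 3343.19.
Change = 3343.19/3555.04 − 1 = -0.0596.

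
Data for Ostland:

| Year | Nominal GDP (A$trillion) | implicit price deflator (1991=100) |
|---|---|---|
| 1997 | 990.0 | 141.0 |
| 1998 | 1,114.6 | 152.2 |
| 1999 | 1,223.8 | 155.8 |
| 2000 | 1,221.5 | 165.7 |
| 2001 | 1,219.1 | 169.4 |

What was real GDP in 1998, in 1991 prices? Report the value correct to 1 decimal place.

Real GDP 1998 = 1114.6 / 1.522 = 732.33.

A$732.3 trillion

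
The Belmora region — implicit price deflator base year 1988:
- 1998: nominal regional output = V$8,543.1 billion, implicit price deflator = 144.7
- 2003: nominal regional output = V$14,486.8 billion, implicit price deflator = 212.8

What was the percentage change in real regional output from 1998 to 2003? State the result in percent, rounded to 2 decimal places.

15.31%

Deflate each year: 1998 → 8543.1/1.447 = 5904.01; 2003 → 14486.8/2.128 = 6807.71.
So real regional output changed by 6807.71/5904.01 − 1 = 0.1531, i.e. 15.31%.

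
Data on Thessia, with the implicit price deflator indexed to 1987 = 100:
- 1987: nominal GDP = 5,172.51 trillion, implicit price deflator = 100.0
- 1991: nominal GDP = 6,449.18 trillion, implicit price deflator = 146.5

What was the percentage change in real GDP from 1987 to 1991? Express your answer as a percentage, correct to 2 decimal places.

-14.89%

Deflate each year: 1987 → 5172.51/1.000 = 5172.51; 1991 → 6449.18/1.465 = 4402.17.
So real GDP changed by 4402.17/5172.51 − 1 = -0.1489, i.e. -14.89%.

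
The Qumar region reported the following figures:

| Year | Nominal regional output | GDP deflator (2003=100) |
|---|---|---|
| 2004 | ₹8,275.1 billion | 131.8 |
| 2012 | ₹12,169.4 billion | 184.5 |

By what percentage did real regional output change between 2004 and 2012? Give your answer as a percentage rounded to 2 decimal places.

Deflate each year: 2004 → 8275.1/1.318 = 6278.53; 2012 → 12169.4/1.845 = 6595.88.
So real regional output changed by 6595.88/6278.53 − 1 = 0.0505, i.e. 5.05%.

5.05%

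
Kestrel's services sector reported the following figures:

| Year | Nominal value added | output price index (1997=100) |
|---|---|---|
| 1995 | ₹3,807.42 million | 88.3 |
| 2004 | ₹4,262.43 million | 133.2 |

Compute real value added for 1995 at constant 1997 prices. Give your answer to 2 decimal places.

₹4,311.91 million

Real value added = Nominal / (output price index/100) = 3807.42 / 0.883 = 4311.91.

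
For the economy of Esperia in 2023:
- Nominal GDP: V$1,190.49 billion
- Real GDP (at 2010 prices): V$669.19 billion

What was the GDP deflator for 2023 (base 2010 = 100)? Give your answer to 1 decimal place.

177.9

GDP deflator = (Nominal / Real) × 100 = 1190.49 / 669.19 × 100 = 177.90.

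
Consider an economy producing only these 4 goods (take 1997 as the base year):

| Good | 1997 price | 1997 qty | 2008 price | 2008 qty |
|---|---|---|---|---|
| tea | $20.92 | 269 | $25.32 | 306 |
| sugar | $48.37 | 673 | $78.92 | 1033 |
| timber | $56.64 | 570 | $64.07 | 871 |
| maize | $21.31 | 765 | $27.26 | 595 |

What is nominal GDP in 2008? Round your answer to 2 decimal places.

Nominal GDP 2008 = Σ (p_2008 × q_2008) = 25.32·306 + 78.92·1033 + 64.07·871 + 27.26·595 = 161296.95.

$161296.95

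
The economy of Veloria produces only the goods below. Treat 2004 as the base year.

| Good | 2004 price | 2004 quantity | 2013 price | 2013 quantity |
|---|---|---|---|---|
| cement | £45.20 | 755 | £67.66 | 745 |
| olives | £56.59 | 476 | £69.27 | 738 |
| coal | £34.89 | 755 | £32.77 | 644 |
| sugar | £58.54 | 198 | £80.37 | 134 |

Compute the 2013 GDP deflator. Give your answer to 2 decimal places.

Nominal GDP 2013 = 67.66·745 + 69.27·738 + 32.77·644 + 80.37·134 = 133401.42.
Real GDP 2013 (at 2004 prices) = 45.20·745 + 56.59·738 + 34.89·644 + 58.54·134 = 105750.94.
Deflator = Nominal/Real × 100 = 133401.42/105750.94 × 100 = 126.147.

126.15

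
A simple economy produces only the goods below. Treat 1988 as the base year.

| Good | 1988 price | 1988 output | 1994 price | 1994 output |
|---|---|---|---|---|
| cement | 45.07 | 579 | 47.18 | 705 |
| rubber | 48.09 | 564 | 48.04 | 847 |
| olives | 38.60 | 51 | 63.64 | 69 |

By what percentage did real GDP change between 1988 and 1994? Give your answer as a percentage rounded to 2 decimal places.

Real GDP 1988 = Nominal GDP 1988 = 45.07·579 + 48.09·564 + 38.60·51 = 55186.89.
Real GDP 1994 (at 1988 prices) = 45.07·705 + 48.09·847 + 38.60·69 = 75169.98.
Real growth = 75169.98/55186.89 − 1 = 0.3621.

36.21%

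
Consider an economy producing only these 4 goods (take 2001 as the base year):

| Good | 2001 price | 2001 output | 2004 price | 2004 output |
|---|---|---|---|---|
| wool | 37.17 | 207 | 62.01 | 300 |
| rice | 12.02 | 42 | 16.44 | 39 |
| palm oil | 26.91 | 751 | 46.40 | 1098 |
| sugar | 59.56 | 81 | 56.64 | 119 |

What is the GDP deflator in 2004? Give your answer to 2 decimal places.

159.43

Nominal GDP 2004 = 62.01·300 + 16.44·39 + 46.40·1098 + 56.64·119 = 76931.52.
Real GDP 2004 (at 2001 prices) = 37.17·300 + 12.02·39 + 26.91·1098 + 59.56·119 = 48254.60.
Deflator = Nominal/Real × 100 = 76931.52/48254.60 × 100 = 159.428.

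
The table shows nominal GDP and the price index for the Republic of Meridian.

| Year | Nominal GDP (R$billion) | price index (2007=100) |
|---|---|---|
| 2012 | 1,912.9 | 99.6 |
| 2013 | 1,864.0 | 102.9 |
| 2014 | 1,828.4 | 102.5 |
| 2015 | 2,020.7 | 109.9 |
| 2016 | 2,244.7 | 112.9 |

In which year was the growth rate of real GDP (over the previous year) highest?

2013: real = 1864.0/1.029 = 1811.47; growth vs 2012 (1920.58) = -5.68%.
2014: real = 1828.4/1.025 = 1783.80; growth vs 2013 (1811.47) = -1.53%.
2015: real = 2020.7/1.099 = 1838.67; growth vs 2014 (1783.80) = 3.08%.
2016: real = 2244.7/1.129 = 1988.22; growth vs 2015 (1838.67) = 8.13%.

2016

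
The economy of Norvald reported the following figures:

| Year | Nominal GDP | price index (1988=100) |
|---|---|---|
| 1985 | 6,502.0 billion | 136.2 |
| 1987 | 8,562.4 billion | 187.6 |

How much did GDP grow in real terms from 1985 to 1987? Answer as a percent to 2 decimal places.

Deflate each year: 1985 → 6502.0/1.362 = 4773.86; 1987 → 8562.4/1.876 = 4564.18.
So real GDP changed by 4564.18/4773.86 − 1 = -0.0439, i.e. -4.39%.

-4.39%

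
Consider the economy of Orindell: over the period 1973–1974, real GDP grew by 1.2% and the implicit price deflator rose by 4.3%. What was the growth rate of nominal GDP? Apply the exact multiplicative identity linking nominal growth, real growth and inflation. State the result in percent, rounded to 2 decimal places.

(1 + g_nom) = (1 + g_real)(1 + π) = 1.0120 × 1.0430 = 1.05552.

5.55%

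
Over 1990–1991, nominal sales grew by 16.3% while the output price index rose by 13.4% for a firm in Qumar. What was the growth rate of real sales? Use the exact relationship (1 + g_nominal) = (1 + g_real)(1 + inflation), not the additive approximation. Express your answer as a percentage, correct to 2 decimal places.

2.56%

(1 + g_nom) = (1 + g_real)(1 + π), so g_real = 1.1630 / 1.1340 − 1 = 0.02557.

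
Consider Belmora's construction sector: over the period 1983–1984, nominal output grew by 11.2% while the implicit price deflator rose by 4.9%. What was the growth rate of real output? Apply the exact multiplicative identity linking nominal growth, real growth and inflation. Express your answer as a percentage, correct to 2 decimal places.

(1 + g_nom) = (1 + g_real)(1 + π), so g_real = 1.1120 / 1.0490 − 1 = 0.06006.

6.01%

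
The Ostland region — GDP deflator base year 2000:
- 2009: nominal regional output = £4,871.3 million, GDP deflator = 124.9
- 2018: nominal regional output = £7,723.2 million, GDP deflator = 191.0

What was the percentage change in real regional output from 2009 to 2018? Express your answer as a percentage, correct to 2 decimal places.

3.68%

Deflate each year: 2009 → 4871.3/1.249 = 3900.16; 2018 → 7723.2/1.910 = 4043.56.
So real regional output changed by 4043.56/3900.16 − 1 = 0.0368, i.e. 3.68%.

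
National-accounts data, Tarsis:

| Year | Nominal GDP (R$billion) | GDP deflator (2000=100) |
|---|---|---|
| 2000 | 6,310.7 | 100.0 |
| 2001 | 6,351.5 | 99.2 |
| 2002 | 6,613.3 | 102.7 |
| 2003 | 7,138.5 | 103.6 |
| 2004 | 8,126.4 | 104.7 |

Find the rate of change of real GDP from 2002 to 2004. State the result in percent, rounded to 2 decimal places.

Real GDP 2002 = 6613.3/1.027 = 6439.44.
Real GDP 2004 = 8126.4/1.047 = 7761.60.
Change = 7761.60/6439.44 − 1 = 0.2053.

20.53%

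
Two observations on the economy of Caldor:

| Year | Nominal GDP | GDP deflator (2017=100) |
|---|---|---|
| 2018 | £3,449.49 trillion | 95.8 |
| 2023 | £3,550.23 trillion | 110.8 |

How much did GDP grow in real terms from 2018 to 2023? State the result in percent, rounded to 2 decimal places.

-11.01%

Real GDP 2018 = 3449.49 / 0.958 = 3600.72.
Real GDP 2023 = 3550.23 / 1.108 = 3204.18.
Real growth = 3204.18 / 3600.72 − 1 = -0.1101.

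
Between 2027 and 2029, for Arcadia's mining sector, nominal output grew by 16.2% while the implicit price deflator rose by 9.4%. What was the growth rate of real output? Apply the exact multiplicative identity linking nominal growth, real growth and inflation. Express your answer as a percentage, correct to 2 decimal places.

6.22%

(1 + g_nom) = (1 + g_real)(1 + π), so g_real = 1.1620 / 1.0940 − 1 = 0.06216.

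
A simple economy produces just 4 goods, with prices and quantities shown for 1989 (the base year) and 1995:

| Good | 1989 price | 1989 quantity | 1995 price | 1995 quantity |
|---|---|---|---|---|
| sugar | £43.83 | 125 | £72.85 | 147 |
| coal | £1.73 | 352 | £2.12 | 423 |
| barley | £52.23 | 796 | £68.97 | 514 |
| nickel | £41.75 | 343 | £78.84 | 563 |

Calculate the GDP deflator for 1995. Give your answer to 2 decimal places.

Nominal GDP 1995 = 72.85·147 + 2.12·423 + 68.97·514 + 78.84·563 = 91443.21.
Real GDP 1995 (at 1989 prices) = 43.83·147 + 1.73·423 + 52.23·514 + 41.75·563 = 57526.27.
Deflator = Nominal/Real × 100 = 91443.21/57526.27 × 100 = 158.959.

158.96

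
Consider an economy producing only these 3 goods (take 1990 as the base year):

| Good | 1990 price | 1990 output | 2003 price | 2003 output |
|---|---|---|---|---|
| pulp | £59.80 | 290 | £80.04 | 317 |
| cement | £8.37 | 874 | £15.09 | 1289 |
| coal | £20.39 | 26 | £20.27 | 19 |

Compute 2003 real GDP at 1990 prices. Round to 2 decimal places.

£30132.94

Real GDP 2003 = Σ (p_1990 × q_2003) = 59.80·317 + 8.37·1289 + 20.39·19 = 30132.94.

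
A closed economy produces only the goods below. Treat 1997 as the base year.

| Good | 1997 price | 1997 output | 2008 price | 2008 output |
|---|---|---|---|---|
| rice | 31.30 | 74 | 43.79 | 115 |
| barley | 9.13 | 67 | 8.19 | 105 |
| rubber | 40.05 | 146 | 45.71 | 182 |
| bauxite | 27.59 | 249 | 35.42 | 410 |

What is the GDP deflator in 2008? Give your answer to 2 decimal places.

Nominal GDP 2008 = 43.79·115 + 8.19·105 + 45.71·182 + 35.42·410 = 28737.22.
Real GDP 2008 (at 1997 prices) = 31.30·115 + 9.13·105 + 40.05·182 + 27.59·410 = 23159.15.
Deflator = Nominal/Real × 100 = 28737.22/23159.15 × 100 = 124.086.

124.09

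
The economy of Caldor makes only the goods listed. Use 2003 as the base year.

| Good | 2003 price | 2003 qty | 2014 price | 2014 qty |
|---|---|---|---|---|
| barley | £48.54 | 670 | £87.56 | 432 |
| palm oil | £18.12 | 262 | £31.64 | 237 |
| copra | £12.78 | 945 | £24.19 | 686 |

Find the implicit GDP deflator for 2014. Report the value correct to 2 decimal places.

181.95

Nominal GDP 2014 = 87.56·432 + 31.64·237 + 24.19·686 = 61918.94.
Real GDP 2014 (at 2003 prices) = 48.54·432 + 18.12·237 + 12.78·686 = 34030.80.
Deflator = Nominal/Real × 100 = 61918.94/34030.80 × 100 = 181.950.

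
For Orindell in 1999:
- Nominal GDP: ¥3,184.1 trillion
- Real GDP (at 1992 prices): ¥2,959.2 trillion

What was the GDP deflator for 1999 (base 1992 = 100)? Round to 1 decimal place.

GDP deflator = (Nominal / Real) × 100 = 3184.1 / 2959.2 × 100 = 107.60.

107.6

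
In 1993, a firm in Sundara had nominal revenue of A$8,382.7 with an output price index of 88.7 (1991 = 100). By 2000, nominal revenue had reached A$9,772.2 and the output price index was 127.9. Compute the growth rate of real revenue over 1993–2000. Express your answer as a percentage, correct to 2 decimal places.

-19.15%

Deflate each year: 1993 → 8382.7/0.887 = 9450.62; 2000 → 9772.2/1.279 = 7640.50.
So real revenue changed by 7640.50/9450.62 − 1 = -0.1915, i.e. -19.15%.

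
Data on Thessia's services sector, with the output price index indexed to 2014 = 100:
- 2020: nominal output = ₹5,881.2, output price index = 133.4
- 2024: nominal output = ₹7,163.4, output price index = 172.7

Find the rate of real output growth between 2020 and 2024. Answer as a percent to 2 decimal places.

Real output 2020 = 5881.2 / 1.334 = 4408.70.
Real output 2024 = 7163.4 / 1.727 = 4147.89.
Real growth = 4147.89 / 4408.70 − 1 = -0.0592.

-5.92%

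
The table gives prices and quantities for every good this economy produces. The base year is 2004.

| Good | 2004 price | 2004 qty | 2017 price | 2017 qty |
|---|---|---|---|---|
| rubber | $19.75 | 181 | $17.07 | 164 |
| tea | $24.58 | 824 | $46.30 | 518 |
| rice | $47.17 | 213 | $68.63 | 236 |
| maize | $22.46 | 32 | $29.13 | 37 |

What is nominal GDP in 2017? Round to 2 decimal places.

Nominal GDP 2017 = Σ (p_2017 × q_2017) = 17.07·164 + 46.30·518 + 68.63·236 + 29.13·37 = 44057.37.

$44057.37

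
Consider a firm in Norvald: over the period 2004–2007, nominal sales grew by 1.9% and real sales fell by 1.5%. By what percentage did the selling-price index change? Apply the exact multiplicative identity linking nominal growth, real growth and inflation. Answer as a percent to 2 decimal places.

(1 + g_nom) = (1 + g_real)(1 + π), so π = 1.0190 / 0.9850 − 1 = 0.03452.

3.45%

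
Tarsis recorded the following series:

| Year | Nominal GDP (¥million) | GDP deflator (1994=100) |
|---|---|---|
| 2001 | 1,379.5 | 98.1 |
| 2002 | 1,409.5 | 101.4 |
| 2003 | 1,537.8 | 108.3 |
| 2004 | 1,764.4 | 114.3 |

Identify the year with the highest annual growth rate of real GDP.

2004

2002: real = 1409.5/1.014 = 1390.04; growth vs 2001 (1406.22) = -1.15%.
2003: real = 1537.8/1.083 = 1419.94; growth vs 2002 (1390.04) = 2.15%.
2004: real = 1764.4/1.143 = 1543.66; growth vs 2003 (1419.94) = 8.71%.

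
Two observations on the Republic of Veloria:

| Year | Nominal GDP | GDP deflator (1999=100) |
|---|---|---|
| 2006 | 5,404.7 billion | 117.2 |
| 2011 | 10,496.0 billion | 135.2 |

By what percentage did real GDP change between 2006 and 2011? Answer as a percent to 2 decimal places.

68.35%

Real GDP 2006 = 5404.7 / 1.172 = 4611.52.
Real GDP 2011 = 10496.0 / 1.352 = 7763.31.
Real growth = 7763.31 / 4611.52 − 1 = 0.6835.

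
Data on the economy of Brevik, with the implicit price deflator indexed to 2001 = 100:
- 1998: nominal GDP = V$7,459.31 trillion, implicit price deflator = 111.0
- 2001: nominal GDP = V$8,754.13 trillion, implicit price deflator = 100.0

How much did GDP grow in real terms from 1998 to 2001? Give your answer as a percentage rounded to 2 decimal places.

Deflate each year: 1998 → 7459.31/1.110 = 6720.10; 2001 → 8754.13/1.000 = 8754.13.
So real GDP changed by 8754.13/6720.10 − 1 = 0.3027, i.e. 30.27%.

30.27%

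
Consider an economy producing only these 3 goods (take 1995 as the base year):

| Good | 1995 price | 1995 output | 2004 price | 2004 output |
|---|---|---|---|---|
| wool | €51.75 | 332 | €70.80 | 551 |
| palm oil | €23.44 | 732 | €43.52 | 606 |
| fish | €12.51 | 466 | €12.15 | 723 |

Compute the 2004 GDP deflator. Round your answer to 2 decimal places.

Nominal GDP 2004 = 70.80·551 + 43.52·606 + 12.15·723 = 74168.37.
Real GDP 2004 (at 1995 prices) = 51.75·551 + 23.44·606 + 12.51·723 = 51763.62.
Deflator = Nominal/Real × 100 = 74168.37/51763.62 × 100 = 143.283.

143.28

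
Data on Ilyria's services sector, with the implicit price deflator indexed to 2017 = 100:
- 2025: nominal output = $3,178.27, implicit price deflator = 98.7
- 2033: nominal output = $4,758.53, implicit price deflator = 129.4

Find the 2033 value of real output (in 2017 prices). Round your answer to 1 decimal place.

$3,677.4

Real output = Nominal / (implicit price deflator/100) = 4758.53 / 1.294 = 3677.38.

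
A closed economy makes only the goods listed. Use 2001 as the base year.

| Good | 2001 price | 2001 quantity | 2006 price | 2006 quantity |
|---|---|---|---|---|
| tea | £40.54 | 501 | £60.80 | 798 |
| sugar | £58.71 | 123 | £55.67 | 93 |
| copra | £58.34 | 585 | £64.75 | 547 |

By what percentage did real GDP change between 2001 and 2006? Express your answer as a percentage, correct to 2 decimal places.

13.08%

Real GDP 2001 = Nominal GDP 2001 = 40.54·501 + 58.71·123 + 58.34·585 = 61660.77.
Real GDP 2006 (at 2001 prices) = 40.54·798 + 58.71·93 + 58.34·547 = 69722.93.
Real growth = 69722.93/61660.77 − 1 = 0.1308.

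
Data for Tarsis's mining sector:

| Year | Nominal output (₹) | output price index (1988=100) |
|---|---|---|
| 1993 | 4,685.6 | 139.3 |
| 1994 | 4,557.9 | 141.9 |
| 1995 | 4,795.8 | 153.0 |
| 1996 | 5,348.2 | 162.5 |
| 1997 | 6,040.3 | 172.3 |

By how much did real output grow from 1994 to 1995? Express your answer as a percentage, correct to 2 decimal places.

Real output 1994 = 4557.9/1.419 = 3212.05.
Real output 1995 = 4795.8/1.530 = 3134.51.
Change = 3134.51/3212.05 − 1 = -0.0241.

-2.41%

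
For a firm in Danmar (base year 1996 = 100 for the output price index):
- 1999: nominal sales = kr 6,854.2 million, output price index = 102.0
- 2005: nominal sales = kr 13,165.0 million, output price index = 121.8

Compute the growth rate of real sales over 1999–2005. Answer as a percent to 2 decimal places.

Deflate each year: 1999 → 6854.2/1.020 = 6719.80; 2005 → 13165.0/1.218 = 10808.70.
So real sales changed by 10808.70/6719.80 − 1 = 0.6085, i.e. 60.85%.

60.85%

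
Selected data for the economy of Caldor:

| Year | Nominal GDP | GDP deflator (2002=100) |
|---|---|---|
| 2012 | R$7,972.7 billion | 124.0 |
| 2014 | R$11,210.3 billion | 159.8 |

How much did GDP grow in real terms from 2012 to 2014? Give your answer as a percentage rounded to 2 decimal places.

Real GDP 2012 = 7972.7 / 1.240 = 6429.60.
Real GDP 2014 = 11210.3 / 1.598 = 7015.21.
Real growth = 7015.21 / 6429.60 − 1 = 0.0911.

9.11%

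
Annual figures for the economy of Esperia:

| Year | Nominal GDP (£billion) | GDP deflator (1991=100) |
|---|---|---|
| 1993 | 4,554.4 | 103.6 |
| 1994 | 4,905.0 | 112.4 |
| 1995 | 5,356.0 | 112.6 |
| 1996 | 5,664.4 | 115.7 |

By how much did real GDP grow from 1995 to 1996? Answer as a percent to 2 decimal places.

2.92%

Real GDP 1995 = 5356.0/1.126 = 4756.66.
Real GDP 1996 = 5664.4/1.157 = 4895.76.
Change = 4895.76/4756.66 − 1 = 0.0292.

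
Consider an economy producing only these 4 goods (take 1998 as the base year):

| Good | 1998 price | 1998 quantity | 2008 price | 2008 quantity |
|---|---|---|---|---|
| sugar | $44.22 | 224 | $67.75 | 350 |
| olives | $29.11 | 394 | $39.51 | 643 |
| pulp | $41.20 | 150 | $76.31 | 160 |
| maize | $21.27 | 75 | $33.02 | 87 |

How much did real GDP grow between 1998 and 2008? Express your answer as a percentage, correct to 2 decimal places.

46.27%

Real GDP 1998 = Nominal GDP 1998 = 44.22·224 + 29.11·394 + 41.20·150 + 21.27·75 = 29149.87.
Real GDP 2008 (at 1998 prices) = 44.22·350 + 29.11·643 + 41.20·160 + 21.27·87 = 42637.22.
Real growth = 42637.22/29149.87 − 1 = 0.4627.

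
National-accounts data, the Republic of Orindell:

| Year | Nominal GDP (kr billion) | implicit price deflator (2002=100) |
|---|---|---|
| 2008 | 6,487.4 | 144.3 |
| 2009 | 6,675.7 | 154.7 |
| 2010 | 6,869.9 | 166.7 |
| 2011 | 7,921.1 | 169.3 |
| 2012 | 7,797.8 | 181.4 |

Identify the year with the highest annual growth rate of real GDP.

2009: real = 6675.7/1.547 = 4315.26; growth vs 2008 (4495.77) = -4.02%.
2010: real = 6869.9/1.667 = 4121.12; growth vs 2009 (4315.26) = -4.50%.
2011: real = 7921.1/1.693 = 4678.74; growth vs 2010 (4121.12) = 13.53%.
2012: real = 7797.8/1.814 = 4298.68; growth vs 2011 (4678.74) = -8.12%.

2011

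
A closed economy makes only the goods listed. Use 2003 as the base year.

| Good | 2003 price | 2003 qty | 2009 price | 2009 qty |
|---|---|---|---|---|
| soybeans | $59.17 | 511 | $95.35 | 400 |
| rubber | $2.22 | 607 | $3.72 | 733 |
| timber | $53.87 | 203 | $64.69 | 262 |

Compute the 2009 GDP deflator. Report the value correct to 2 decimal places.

146.71

Nominal GDP 2009 = 95.35·400 + 3.72·733 + 64.69·262 = 57815.54.
Real GDP 2009 (at 2003 prices) = 59.17·400 + 2.22·733 + 53.87·262 = 39409.20.
Deflator = Nominal/Real × 100 = 57815.54/39409.20 × 100 = 146.706.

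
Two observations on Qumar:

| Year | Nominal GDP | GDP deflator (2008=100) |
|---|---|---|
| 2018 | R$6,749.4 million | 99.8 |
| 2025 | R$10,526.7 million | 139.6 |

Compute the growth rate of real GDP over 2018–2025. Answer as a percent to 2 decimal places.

11.50%

Real GDP 2018 = 6749.4 / 0.998 = 6762.93.
Real GDP 2025 = 10526.7 / 1.396 = 7540.62.
Real growth = 7540.62 / 6762.93 − 1 = 0.1150.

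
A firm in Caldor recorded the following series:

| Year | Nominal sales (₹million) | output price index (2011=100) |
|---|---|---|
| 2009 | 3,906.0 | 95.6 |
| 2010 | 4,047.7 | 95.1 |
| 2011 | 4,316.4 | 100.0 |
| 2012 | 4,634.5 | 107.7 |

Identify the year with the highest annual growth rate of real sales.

2010: real = 4047.7/0.951 = 4256.26; growth vs 2009 (4085.77) = 4.17%.
2011: real = 4316.4/1.000 = 4316.40; growth vs 2010 (4256.26) = 1.41%.
2012: real = 4634.5/1.077 = 4303.16; growth vs 2011 (4316.40) = -0.31%.

2010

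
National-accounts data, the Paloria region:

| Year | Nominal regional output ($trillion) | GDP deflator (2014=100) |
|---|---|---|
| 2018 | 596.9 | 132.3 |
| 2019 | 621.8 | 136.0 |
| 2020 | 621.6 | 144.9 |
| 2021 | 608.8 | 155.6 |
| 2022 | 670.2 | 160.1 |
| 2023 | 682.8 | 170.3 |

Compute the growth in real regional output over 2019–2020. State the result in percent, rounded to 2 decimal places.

-6.17%

Real regional output 2019 = 621.8/1.360 = 457.21.
Real regional output 2020 = 621.6/1.449 = 428.99.
Change = 428.99/457.21 − 1 = -0.0617.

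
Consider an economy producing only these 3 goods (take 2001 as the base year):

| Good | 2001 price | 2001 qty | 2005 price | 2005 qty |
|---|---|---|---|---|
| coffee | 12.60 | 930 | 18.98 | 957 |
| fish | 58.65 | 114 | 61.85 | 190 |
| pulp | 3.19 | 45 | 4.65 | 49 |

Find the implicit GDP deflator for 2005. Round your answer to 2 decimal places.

129.05

Nominal GDP 2005 = 18.98·957 + 61.85·190 + 4.65·49 = 30143.21.
Real GDP 2005 (at 2001 prices) = 12.60·957 + 58.65·190 + 3.19·49 = 23358.01.
Deflator = Nominal/Real × 100 = 30143.21/23358.01 × 100 = 129.049.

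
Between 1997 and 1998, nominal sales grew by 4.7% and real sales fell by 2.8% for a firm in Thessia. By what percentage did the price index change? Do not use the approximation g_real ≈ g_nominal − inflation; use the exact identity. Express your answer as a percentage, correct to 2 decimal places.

7.72%

(1 + g_nom) = (1 + g_real)(1 + π), so π = 1.0470 / 0.9720 − 1 = 0.07716.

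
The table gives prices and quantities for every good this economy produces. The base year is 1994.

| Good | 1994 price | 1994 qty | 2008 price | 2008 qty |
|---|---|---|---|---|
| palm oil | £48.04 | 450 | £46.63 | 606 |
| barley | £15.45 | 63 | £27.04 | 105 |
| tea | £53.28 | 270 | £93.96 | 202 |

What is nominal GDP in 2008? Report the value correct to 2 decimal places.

Nominal GDP 2008 = Σ (p_2008 × q_2008) = 46.63·606 + 27.04·105 + 93.96·202 = 50076.90.

£50076.90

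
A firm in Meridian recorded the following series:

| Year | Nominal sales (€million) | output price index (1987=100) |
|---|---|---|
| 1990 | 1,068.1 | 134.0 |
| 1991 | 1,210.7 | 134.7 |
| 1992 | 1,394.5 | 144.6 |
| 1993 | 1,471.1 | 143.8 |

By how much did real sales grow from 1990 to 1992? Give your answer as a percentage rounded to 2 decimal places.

Real sales 1990 = 1068.1/1.340 = 797.09.
Real sales 1992 = 1394.5/1.446 = 964.38.
Change = 964.38/797.09 − 1 = 0.2099.

20.99%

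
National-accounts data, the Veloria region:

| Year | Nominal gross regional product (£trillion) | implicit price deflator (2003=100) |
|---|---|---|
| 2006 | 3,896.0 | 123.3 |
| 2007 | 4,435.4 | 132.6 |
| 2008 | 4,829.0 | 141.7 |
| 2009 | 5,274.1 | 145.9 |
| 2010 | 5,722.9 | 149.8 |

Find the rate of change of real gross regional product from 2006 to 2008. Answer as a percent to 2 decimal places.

7.85%

Real gross regional product 2006 = 3896.0/1.233 = 3159.77.
Real gross regional product 2008 = 4829.0/1.417 = 3407.90.
Change = 3407.90/3159.77 − 1 = 0.0785.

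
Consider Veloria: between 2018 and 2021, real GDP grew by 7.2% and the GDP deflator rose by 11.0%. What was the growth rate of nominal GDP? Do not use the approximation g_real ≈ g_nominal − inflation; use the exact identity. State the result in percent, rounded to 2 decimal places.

18.99%

(1 + g_nom) = (1 + g_real)(1 + π) = 1.0720 × 1.1100 = 1.18992.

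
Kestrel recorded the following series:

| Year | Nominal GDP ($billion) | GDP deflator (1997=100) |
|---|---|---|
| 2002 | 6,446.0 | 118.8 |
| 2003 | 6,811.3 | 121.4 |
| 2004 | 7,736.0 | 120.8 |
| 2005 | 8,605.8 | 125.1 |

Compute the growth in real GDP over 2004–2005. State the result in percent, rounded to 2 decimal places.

Real GDP 2004 = 7736.0/1.208 = 6403.97.
Real GDP 2005 = 8605.8/1.251 = 6879.14.
Change = 6879.14/6403.97 − 1 = 0.0742.

7.42%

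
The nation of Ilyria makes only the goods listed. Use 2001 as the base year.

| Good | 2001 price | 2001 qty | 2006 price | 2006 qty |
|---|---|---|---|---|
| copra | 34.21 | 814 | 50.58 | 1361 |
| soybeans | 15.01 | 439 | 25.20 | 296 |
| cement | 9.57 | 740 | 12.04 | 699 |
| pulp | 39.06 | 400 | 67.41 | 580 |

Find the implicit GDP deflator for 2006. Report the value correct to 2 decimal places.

154.10

Nominal GDP 2006 = 50.58·1361 + 25.20·296 + 12.04·699 + 67.41·580 = 123812.34.
Real GDP 2006 (at 2001 prices) = 34.21·1361 + 15.01·296 + 9.57·699 + 39.06·580 = 80347.00.
Deflator = Nominal/Real × 100 = 123812.34/80347.00 × 100 = 154.097.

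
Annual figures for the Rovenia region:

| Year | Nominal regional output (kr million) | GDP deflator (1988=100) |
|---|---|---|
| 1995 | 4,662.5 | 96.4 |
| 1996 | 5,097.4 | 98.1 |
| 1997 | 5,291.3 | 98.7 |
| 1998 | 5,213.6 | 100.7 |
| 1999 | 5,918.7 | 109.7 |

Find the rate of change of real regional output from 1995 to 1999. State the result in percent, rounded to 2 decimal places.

Real regional output 1995 = 4662.5/0.964 = 4836.62.
Real regional output 1999 = 5918.7/1.097 = 5395.35.
Change = 5395.35/4836.62 − 1 = 0.1155.

11.55%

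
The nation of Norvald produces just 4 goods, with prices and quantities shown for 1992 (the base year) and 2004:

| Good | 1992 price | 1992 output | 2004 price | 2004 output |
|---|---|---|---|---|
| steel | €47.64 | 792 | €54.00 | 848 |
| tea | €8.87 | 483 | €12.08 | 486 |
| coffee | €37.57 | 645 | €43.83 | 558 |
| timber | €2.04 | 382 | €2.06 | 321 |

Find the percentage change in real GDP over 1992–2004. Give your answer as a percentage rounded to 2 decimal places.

-1.04%

Real GDP 1992 = Nominal GDP 1992 = 47.64·792 + 8.87·483 + 37.57·645 + 2.04·382 = 67027.02.
Real GDP 2004 (at 1992 prices) = 47.64·848 + 8.87·486 + 37.57·558 + 2.04·321 = 66328.44.
Real growth = 66328.44/67027.02 − 1 = -0.0104.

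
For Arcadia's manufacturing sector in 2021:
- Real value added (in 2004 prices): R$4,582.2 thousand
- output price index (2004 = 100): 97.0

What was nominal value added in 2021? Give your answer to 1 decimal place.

Nominal value added = Real × (output price index/100) = 4582.2 × 0.970 = 4444.73.

R$4,444.7 thousand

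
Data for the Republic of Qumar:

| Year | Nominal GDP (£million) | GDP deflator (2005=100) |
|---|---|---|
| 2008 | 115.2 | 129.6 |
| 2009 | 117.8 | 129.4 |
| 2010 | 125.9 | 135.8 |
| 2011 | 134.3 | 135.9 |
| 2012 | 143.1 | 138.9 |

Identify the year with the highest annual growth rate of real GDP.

2009: real = 117.8/1.294 = 91.04; growth vs 2008 (88.89) = 2.42%.
2010: real = 125.9/1.358 = 92.71; growth vs 2009 (91.04) = 1.83%.
2011: real = 134.3/1.359 = 98.82; growth vs 2010 (92.71) = 6.59%.
2012: real = 143.1/1.389 = 103.02; growth vs 2011 (98.82) = 4.25%.

2011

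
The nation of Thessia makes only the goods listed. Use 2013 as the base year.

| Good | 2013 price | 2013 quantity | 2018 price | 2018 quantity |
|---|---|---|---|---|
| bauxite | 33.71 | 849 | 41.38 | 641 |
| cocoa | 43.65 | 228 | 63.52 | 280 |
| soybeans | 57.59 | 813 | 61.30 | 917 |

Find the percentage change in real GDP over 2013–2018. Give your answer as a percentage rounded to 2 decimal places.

Real GDP 2013 = Nominal GDP 2013 = 33.71·849 + 43.65·228 + 57.59·813 = 85392.66.
Real GDP 2018 (at 2013 prices) = 33.71·641 + 43.65·280 + 57.59·917 = 86640.14.
Real growth = 86640.14/85392.66 − 1 = 0.0146.

1.46%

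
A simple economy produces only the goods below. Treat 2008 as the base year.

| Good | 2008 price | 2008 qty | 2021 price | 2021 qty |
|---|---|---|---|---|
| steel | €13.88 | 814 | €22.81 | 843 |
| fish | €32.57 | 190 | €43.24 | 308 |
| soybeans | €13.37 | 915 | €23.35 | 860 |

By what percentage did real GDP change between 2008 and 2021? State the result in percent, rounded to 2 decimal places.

11.81%

Real GDP 2008 = Nominal GDP 2008 = 13.88·814 + 32.57·190 + 13.37·915 = 29720.17.
Real GDP 2021 (at 2008 prices) = 13.88·843 + 32.57·308 + 13.37·860 = 33230.60.
Real growth = 33230.60/29720.17 − 1 = 0.1181.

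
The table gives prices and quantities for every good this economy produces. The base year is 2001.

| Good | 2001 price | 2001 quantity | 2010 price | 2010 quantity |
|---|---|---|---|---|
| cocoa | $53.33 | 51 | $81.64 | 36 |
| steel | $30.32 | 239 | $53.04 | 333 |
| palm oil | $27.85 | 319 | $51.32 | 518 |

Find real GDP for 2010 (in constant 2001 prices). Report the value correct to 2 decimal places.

Real GDP 2010 = Σ (p_2001 × q_2010) = 53.33·36 + 30.32·333 + 27.85·518 = 26442.74.

$26442.74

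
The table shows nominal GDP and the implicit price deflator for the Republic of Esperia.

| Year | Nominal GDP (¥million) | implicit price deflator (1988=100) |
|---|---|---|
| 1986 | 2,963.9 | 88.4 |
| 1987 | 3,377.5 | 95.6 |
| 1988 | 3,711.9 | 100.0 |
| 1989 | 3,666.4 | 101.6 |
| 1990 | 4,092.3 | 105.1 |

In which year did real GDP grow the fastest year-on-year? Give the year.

1987: real = 3377.5/0.956 = 3532.95; growth vs 1986 (3352.83) = 5.37%.
1988: real = 3711.9/1.000 = 3711.90; growth vs 1987 (3532.95) = 5.07%.
1989: real = 3666.4/1.016 = 3608.66; growth vs 1988 (3711.90) = -2.78%.
1990: real = 4092.3/1.051 = 3893.72; growth vs 1989 (3608.66) = 7.90%.

1990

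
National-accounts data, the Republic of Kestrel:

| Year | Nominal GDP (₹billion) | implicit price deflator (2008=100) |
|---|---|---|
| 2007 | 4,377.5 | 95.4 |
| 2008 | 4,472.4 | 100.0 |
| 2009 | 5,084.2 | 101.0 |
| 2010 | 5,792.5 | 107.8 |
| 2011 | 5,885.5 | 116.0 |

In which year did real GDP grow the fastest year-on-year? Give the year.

2009

2008: real = 4472.4/1.000 = 4472.40; growth vs 2007 (4588.57) = -2.53%.
2009: real = 5084.2/1.010 = 5033.86; growth vs 2008 (4472.40) = 12.55%.
2010: real = 5792.5/1.078 = 5373.38; growth vs 2009 (5033.86) = 6.74%.
2011: real = 5885.5/1.160 = 5073.71; growth vs 2010 (5373.38) = -5.58%.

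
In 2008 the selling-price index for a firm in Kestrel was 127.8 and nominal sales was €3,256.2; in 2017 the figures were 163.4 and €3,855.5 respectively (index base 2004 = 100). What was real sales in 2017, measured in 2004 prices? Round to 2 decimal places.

€2,359.55

Real sales = Nominal / (selling-price index/100) = 3855.5 / 1.634 = 2359.55.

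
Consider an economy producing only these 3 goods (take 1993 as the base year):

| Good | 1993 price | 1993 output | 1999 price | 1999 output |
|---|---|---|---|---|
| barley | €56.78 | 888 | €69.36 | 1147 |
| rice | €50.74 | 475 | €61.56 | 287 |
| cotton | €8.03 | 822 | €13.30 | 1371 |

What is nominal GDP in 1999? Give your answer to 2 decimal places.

€115457.94

Nominal GDP 1999 = Σ (p_1999 × q_1999) = 69.36·1147 + 61.56·287 + 13.30·1371 = 115457.94.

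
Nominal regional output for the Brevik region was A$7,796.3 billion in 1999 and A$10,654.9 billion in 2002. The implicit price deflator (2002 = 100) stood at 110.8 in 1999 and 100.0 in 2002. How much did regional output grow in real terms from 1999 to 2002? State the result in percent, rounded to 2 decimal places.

51.43%

Real regional output 1999 = 7796.3 / 1.108 = 7036.37.
Real regional output 2002 = 10654.9 / 1.000 = 10654.90.
Real growth = 10654.90 / 7036.37 − 1 = 0.5143.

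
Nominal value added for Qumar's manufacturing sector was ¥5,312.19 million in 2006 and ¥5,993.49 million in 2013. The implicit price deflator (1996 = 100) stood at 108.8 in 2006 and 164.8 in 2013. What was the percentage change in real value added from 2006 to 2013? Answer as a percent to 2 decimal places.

Deflate each year: 2006 → 5312.19/1.088 = 4882.53; 2013 → 5993.49/1.648 = 3636.83.
So real value added changed by 3636.83/4882.53 − 1 = -0.2551, i.e. -25.51%.

-25.51%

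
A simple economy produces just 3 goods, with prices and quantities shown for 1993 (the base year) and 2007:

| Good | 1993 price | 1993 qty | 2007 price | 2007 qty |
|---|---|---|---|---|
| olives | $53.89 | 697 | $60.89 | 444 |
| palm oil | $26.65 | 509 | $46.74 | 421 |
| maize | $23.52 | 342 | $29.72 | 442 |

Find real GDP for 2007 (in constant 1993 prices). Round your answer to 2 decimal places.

$45542.65

Real GDP 2007 = Σ (p_1993 × q_2007) = 53.89·444 + 26.65·421 + 23.52·442 = 45542.65.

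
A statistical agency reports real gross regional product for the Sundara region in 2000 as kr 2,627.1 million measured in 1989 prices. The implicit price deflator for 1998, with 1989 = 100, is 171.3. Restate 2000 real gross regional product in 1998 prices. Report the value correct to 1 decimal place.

Real gross regional product in 1998 prices = Real gross regional product in 1989 prices × (P_1998/P_1989) = 2627.1 × 1.713 = 4500.22.

kr 4,500.2 million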